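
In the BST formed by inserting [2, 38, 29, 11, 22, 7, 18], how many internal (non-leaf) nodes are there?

Tree built from: [2, 38, 29, 11, 22, 7, 18]
Tree (level-order array): [2, None, 38, 29, None, 11, None, 7, 22, None, None, 18]
Rule: An internal node has at least one child.
Per-node child counts:
  node 2: 1 child(ren)
  node 38: 1 child(ren)
  node 29: 1 child(ren)
  node 11: 2 child(ren)
  node 7: 0 child(ren)
  node 22: 1 child(ren)
  node 18: 0 child(ren)
Matching nodes: [2, 38, 29, 11, 22]
Count of internal (non-leaf) nodes: 5


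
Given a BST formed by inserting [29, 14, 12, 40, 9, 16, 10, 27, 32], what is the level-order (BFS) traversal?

Tree insertion order: [29, 14, 12, 40, 9, 16, 10, 27, 32]
Tree (level-order array): [29, 14, 40, 12, 16, 32, None, 9, None, None, 27, None, None, None, 10]
BFS from the root, enqueuing left then right child of each popped node:
  queue [29] -> pop 29, enqueue [14, 40], visited so far: [29]
  queue [14, 40] -> pop 14, enqueue [12, 16], visited so far: [29, 14]
  queue [40, 12, 16] -> pop 40, enqueue [32], visited so far: [29, 14, 40]
  queue [12, 16, 32] -> pop 12, enqueue [9], visited so far: [29, 14, 40, 12]
  queue [16, 32, 9] -> pop 16, enqueue [27], visited so far: [29, 14, 40, 12, 16]
  queue [32, 9, 27] -> pop 32, enqueue [none], visited so far: [29, 14, 40, 12, 16, 32]
  queue [9, 27] -> pop 9, enqueue [10], visited so far: [29, 14, 40, 12, 16, 32, 9]
  queue [27, 10] -> pop 27, enqueue [none], visited so far: [29, 14, 40, 12, 16, 32, 9, 27]
  queue [10] -> pop 10, enqueue [none], visited so far: [29, 14, 40, 12, 16, 32, 9, 27, 10]
Result: [29, 14, 40, 12, 16, 32, 9, 27, 10]


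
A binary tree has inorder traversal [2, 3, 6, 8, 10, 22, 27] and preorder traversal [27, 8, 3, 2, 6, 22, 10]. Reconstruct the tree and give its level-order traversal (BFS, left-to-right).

Inorder:  [2, 3, 6, 8, 10, 22, 27]
Preorder: [27, 8, 3, 2, 6, 22, 10]
Algorithm: preorder visits root first, so consume preorder in order;
for each root, split the current inorder slice at that value into
left-subtree inorder and right-subtree inorder, then recurse.
Recursive splits:
  root=27; inorder splits into left=[2, 3, 6, 8, 10, 22], right=[]
  root=8; inorder splits into left=[2, 3, 6], right=[10, 22]
  root=3; inorder splits into left=[2], right=[6]
  root=2; inorder splits into left=[], right=[]
  root=6; inorder splits into left=[], right=[]
  root=22; inorder splits into left=[10], right=[]
  root=10; inorder splits into left=[], right=[]
Reconstructed level-order: [27, 8, 3, 22, 2, 6, 10]


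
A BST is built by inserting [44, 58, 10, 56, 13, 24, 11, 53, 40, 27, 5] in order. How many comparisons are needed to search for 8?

Search path for 8: 44 -> 10 -> 5
Found: False
Comparisons: 3


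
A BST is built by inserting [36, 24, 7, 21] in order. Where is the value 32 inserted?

Starting tree (level order): [36, 24, None, 7, None, None, 21]
Insertion path: 36 -> 24
Result: insert 32 as right child of 24
Final tree (level order): [36, 24, None, 7, 32, None, 21]


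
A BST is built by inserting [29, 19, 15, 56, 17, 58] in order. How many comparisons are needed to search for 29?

Search path for 29: 29
Found: True
Comparisons: 1


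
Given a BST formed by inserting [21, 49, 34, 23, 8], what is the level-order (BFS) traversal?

Tree insertion order: [21, 49, 34, 23, 8]
Tree (level-order array): [21, 8, 49, None, None, 34, None, 23]
BFS from the root, enqueuing left then right child of each popped node:
  queue [21] -> pop 21, enqueue [8, 49], visited so far: [21]
  queue [8, 49] -> pop 8, enqueue [none], visited so far: [21, 8]
  queue [49] -> pop 49, enqueue [34], visited so far: [21, 8, 49]
  queue [34] -> pop 34, enqueue [23], visited so far: [21, 8, 49, 34]
  queue [23] -> pop 23, enqueue [none], visited so far: [21, 8, 49, 34, 23]
Result: [21, 8, 49, 34, 23]


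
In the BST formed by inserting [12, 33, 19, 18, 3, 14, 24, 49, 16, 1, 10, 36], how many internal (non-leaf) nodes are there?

Tree built from: [12, 33, 19, 18, 3, 14, 24, 49, 16, 1, 10, 36]
Tree (level-order array): [12, 3, 33, 1, 10, 19, 49, None, None, None, None, 18, 24, 36, None, 14, None, None, None, None, None, None, 16]
Rule: An internal node has at least one child.
Per-node child counts:
  node 12: 2 child(ren)
  node 3: 2 child(ren)
  node 1: 0 child(ren)
  node 10: 0 child(ren)
  node 33: 2 child(ren)
  node 19: 2 child(ren)
  node 18: 1 child(ren)
  node 14: 1 child(ren)
  node 16: 0 child(ren)
  node 24: 0 child(ren)
  node 49: 1 child(ren)
  node 36: 0 child(ren)
Matching nodes: [12, 3, 33, 19, 18, 14, 49]
Count of internal (non-leaf) nodes: 7


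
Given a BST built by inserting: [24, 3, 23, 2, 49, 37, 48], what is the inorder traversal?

Tree insertion order: [24, 3, 23, 2, 49, 37, 48]
Tree (level-order array): [24, 3, 49, 2, 23, 37, None, None, None, None, None, None, 48]
Inorder traversal: [2, 3, 23, 24, 37, 48, 49]


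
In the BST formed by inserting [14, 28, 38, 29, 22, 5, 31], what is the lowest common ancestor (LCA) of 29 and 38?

Tree insertion order: [14, 28, 38, 29, 22, 5, 31]
Tree (level-order array): [14, 5, 28, None, None, 22, 38, None, None, 29, None, None, 31]
In a BST, the LCA of p=29, q=38 is the first node v on the
root-to-leaf path with p <= v <= q (go left if both < v, right if both > v).
Walk from root:
  at 14: both 29 and 38 > 14, go right
  at 28: both 29 and 38 > 28, go right
  at 38: 29 <= 38 <= 38, this is the LCA
LCA = 38


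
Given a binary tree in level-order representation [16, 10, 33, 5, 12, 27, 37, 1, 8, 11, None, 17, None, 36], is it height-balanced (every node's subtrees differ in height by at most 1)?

Tree (level-order array): [16, 10, 33, 5, 12, 27, 37, 1, 8, 11, None, 17, None, 36]
Definition: a tree is height-balanced if, at every node, |h(left) - h(right)| <= 1 (empty subtree has height -1).
Bottom-up per-node check:
  node 1: h_left=-1, h_right=-1, diff=0 [OK], height=0
  node 8: h_left=-1, h_right=-1, diff=0 [OK], height=0
  node 5: h_left=0, h_right=0, diff=0 [OK], height=1
  node 11: h_left=-1, h_right=-1, diff=0 [OK], height=0
  node 12: h_left=0, h_right=-1, diff=1 [OK], height=1
  node 10: h_left=1, h_right=1, diff=0 [OK], height=2
  node 17: h_left=-1, h_right=-1, diff=0 [OK], height=0
  node 27: h_left=0, h_right=-1, diff=1 [OK], height=1
  node 36: h_left=-1, h_right=-1, diff=0 [OK], height=0
  node 37: h_left=0, h_right=-1, diff=1 [OK], height=1
  node 33: h_left=1, h_right=1, diff=0 [OK], height=2
  node 16: h_left=2, h_right=2, diff=0 [OK], height=3
All nodes satisfy the balance condition.
Result: Balanced


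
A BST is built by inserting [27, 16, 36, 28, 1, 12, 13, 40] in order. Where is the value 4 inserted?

Starting tree (level order): [27, 16, 36, 1, None, 28, 40, None, 12, None, None, None, None, None, 13]
Insertion path: 27 -> 16 -> 1 -> 12
Result: insert 4 as left child of 12
Final tree (level order): [27, 16, 36, 1, None, 28, 40, None, 12, None, None, None, None, 4, 13]


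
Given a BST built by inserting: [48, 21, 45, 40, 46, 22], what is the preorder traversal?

Tree insertion order: [48, 21, 45, 40, 46, 22]
Tree (level-order array): [48, 21, None, None, 45, 40, 46, 22]
Preorder traversal: [48, 21, 45, 40, 22, 46]


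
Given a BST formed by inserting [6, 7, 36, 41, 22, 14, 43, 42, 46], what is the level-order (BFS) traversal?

Tree insertion order: [6, 7, 36, 41, 22, 14, 43, 42, 46]
Tree (level-order array): [6, None, 7, None, 36, 22, 41, 14, None, None, 43, None, None, 42, 46]
BFS from the root, enqueuing left then right child of each popped node:
  queue [6] -> pop 6, enqueue [7], visited so far: [6]
  queue [7] -> pop 7, enqueue [36], visited so far: [6, 7]
  queue [36] -> pop 36, enqueue [22, 41], visited so far: [6, 7, 36]
  queue [22, 41] -> pop 22, enqueue [14], visited so far: [6, 7, 36, 22]
  queue [41, 14] -> pop 41, enqueue [43], visited so far: [6, 7, 36, 22, 41]
  queue [14, 43] -> pop 14, enqueue [none], visited so far: [6, 7, 36, 22, 41, 14]
  queue [43] -> pop 43, enqueue [42, 46], visited so far: [6, 7, 36, 22, 41, 14, 43]
  queue [42, 46] -> pop 42, enqueue [none], visited so far: [6, 7, 36, 22, 41, 14, 43, 42]
  queue [46] -> pop 46, enqueue [none], visited so far: [6, 7, 36, 22, 41, 14, 43, 42, 46]
Result: [6, 7, 36, 22, 41, 14, 43, 42, 46]


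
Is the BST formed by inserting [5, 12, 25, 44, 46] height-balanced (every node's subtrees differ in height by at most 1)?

Tree (level-order array): [5, None, 12, None, 25, None, 44, None, 46]
Definition: a tree is height-balanced if, at every node, |h(left) - h(right)| <= 1 (empty subtree has height -1).
Bottom-up per-node check:
  node 46: h_left=-1, h_right=-1, diff=0 [OK], height=0
  node 44: h_left=-1, h_right=0, diff=1 [OK], height=1
  node 25: h_left=-1, h_right=1, diff=2 [FAIL (|-1-1|=2 > 1)], height=2
  node 12: h_left=-1, h_right=2, diff=3 [FAIL (|-1-2|=3 > 1)], height=3
  node 5: h_left=-1, h_right=3, diff=4 [FAIL (|-1-3|=4 > 1)], height=4
Node 25 violates the condition: |-1 - 1| = 2 > 1.
Result: Not balanced


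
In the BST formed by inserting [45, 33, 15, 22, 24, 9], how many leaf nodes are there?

Tree built from: [45, 33, 15, 22, 24, 9]
Tree (level-order array): [45, 33, None, 15, None, 9, 22, None, None, None, 24]
Rule: A leaf has 0 children.
Per-node child counts:
  node 45: 1 child(ren)
  node 33: 1 child(ren)
  node 15: 2 child(ren)
  node 9: 0 child(ren)
  node 22: 1 child(ren)
  node 24: 0 child(ren)
Matching nodes: [9, 24]
Count of leaf nodes: 2


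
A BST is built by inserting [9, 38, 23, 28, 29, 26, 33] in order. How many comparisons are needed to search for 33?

Search path for 33: 9 -> 38 -> 23 -> 28 -> 29 -> 33
Found: True
Comparisons: 6


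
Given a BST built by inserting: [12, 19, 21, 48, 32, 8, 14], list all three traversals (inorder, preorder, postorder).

Tree insertion order: [12, 19, 21, 48, 32, 8, 14]
Tree (level-order array): [12, 8, 19, None, None, 14, 21, None, None, None, 48, 32]
Inorder (L, root, R): [8, 12, 14, 19, 21, 32, 48]
Preorder (root, L, R): [12, 8, 19, 14, 21, 48, 32]
Postorder (L, R, root): [8, 14, 32, 48, 21, 19, 12]


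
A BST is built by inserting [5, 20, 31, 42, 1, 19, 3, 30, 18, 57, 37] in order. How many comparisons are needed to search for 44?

Search path for 44: 5 -> 20 -> 31 -> 42 -> 57
Found: False
Comparisons: 5


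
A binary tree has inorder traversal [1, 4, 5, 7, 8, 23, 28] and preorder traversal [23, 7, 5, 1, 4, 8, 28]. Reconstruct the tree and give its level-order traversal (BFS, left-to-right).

Inorder:  [1, 4, 5, 7, 8, 23, 28]
Preorder: [23, 7, 5, 1, 4, 8, 28]
Algorithm: preorder visits root first, so consume preorder in order;
for each root, split the current inorder slice at that value into
left-subtree inorder and right-subtree inorder, then recurse.
Recursive splits:
  root=23; inorder splits into left=[1, 4, 5, 7, 8], right=[28]
  root=7; inorder splits into left=[1, 4, 5], right=[8]
  root=5; inorder splits into left=[1, 4], right=[]
  root=1; inorder splits into left=[], right=[4]
  root=4; inorder splits into left=[], right=[]
  root=8; inorder splits into left=[], right=[]
  root=28; inorder splits into left=[], right=[]
Reconstructed level-order: [23, 7, 28, 5, 8, 1, 4]


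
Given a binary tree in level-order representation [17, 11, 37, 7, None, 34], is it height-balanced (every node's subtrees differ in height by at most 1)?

Tree (level-order array): [17, 11, 37, 7, None, 34]
Definition: a tree is height-balanced if, at every node, |h(left) - h(right)| <= 1 (empty subtree has height -1).
Bottom-up per-node check:
  node 7: h_left=-1, h_right=-1, diff=0 [OK], height=0
  node 11: h_left=0, h_right=-1, diff=1 [OK], height=1
  node 34: h_left=-1, h_right=-1, diff=0 [OK], height=0
  node 37: h_left=0, h_right=-1, diff=1 [OK], height=1
  node 17: h_left=1, h_right=1, diff=0 [OK], height=2
All nodes satisfy the balance condition.
Result: Balanced


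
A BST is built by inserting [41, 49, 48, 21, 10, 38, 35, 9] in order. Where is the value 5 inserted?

Starting tree (level order): [41, 21, 49, 10, 38, 48, None, 9, None, 35]
Insertion path: 41 -> 21 -> 10 -> 9
Result: insert 5 as left child of 9
Final tree (level order): [41, 21, 49, 10, 38, 48, None, 9, None, 35, None, None, None, 5]


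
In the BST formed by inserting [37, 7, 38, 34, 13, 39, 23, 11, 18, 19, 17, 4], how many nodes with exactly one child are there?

Tree built from: [37, 7, 38, 34, 13, 39, 23, 11, 18, 19, 17, 4]
Tree (level-order array): [37, 7, 38, 4, 34, None, 39, None, None, 13, None, None, None, 11, 23, None, None, 18, None, 17, 19]
Rule: These are nodes with exactly 1 non-null child.
Per-node child counts:
  node 37: 2 child(ren)
  node 7: 2 child(ren)
  node 4: 0 child(ren)
  node 34: 1 child(ren)
  node 13: 2 child(ren)
  node 11: 0 child(ren)
  node 23: 1 child(ren)
  node 18: 2 child(ren)
  node 17: 0 child(ren)
  node 19: 0 child(ren)
  node 38: 1 child(ren)
  node 39: 0 child(ren)
Matching nodes: [34, 23, 38]
Count of nodes with exactly one child: 3


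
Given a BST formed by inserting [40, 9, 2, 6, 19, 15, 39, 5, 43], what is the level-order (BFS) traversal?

Tree insertion order: [40, 9, 2, 6, 19, 15, 39, 5, 43]
Tree (level-order array): [40, 9, 43, 2, 19, None, None, None, 6, 15, 39, 5]
BFS from the root, enqueuing left then right child of each popped node:
  queue [40] -> pop 40, enqueue [9, 43], visited so far: [40]
  queue [9, 43] -> pop 9, enqueue [2, 19], visited so far: [40, 9]
  queue [43, 2, 19] -> pop 43, enqueue [none], visited so far: [40, 9, 43]
  queue [2, 19] -> pop 2, enqueue [6], visited so far: [40, 9, 43, 2]
  queue [19, 6] -> pop 19, enqueue [15, 39], visited so far: [40, 9, 43, 2, 19]
  queue [6, 15, 39] -> pop 6, enqueue [5], visited so far: [40, 9, 43, 2, 19, 6]
  queue [15, 39, 5] -> pop 15, enqueue [none], visited so far: [40, 9, 43, 2, 19, 6, 15]
  queue [39, 5] -> pop 39, enqueue [none], visited so far: [40, 9, 43, 2, 19, 6, 15, 39]
  queue [5] -> pop 5, enqueue [none], visited so far: [40, 9, 43, 2, 19, 6, 15, 39, 5]
Result: [40, 9, 43, 2, 19, 6, 15, 39, 5]


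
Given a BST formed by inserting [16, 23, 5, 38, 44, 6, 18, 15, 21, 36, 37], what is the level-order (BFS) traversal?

Tree insertion order: [16, 23, 5, 38, 44, 6, 18, 15, 21, 36, 37]
Tree (level-order array): [16, 5, 23, None, 6, 18, 38, None, 15, None, 21, 36, 44, None, None, None, None, None, 37]
BFS from the root, enqueuing left then right child of each popped node:
  queue [16] -> pop 16, enqueue [5, 23], visited so far: [16]
  queue [5, 23] -> pop 5, enqueue [6], visited so far: [16, 5]
  queue [23, 6] -> pop 23, enqueue [18, 38], visited so far: [16, 5, 23]
  queue [6, 18, 38] -> pop 6, enqueue [15], visited so far: [16, 5, 23, 6]
  queue [18, 38, 15] -> pop 18, enqueue [21], visited so far: [16, 5, 23, 6, 18]
  queue [38, 15, 21] -> pop 38, enqueue [36, 44], visited so far: [16, 5, 23, 6, 18, 38]
  queue [15, 21, 36, 44] -> pop 15, enqueue [none], visited so far: [16, 5, 23, 6, 18, 38, 15]
  queue [21, 36, 44] -> pop 21, enqueue [none], visited so far: [16, 5, 23, 6, 18, 38, 15, 21]
  queue [36, 44] -> pop 36, enqueue [37], visited so far: [16, 5, 23, 6, 18, 38, 15, 21, 36]
  queue [44, 37] -> pop 44, enqueue [none], visited so far: [16, 5, 23, 6, 18, 38, 15, 21, 36, 44]
  queue [37] -> pop 37, enqueue [none], visited so far: [16, 5, 23, 6, 18, 38, 15, 21, 36, 44, 37]
Result: [16, 5, 23, 6, 18, 38, 15, 21, 36, 44, 37]


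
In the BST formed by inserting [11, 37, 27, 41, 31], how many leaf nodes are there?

Tree built from: [11, 37, 27, 41, 31]
Tree (level-order array): [11, None, 37, 27, 41, None, 31]
Rule: A leaf has 0 children.
Per-node child counts:
  node 11: 1 child(ren)
  node 37: 2 child(ren)
  node 27: 1 child(ren)
  node 31: 0 child(ren)
  node 41: 0 child(ren)
Matching nodes: [31, 41]
Count of leaf nodes: 2


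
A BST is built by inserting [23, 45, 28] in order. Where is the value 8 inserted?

Starting tree (level order): [23, None, 45, 28]
Insertion path: 23
Result: insert 8 as left child of 23
Final tree (level order): [23, 8, 45, None, None, 28]


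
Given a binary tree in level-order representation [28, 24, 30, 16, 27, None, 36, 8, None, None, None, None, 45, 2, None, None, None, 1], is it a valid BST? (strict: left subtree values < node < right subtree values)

Level-order array: [28, 24, 30, 16, 27, None, 36, 8, None, None, None, None, 45, 2, None, None, None, 1]
Validate using subtree bounds (lo, hi): at each node, require lo < value < hi,
then recurse left with hi=value and right with lo=value.
Preorder trace (stopping at first violation):
  at node 28 with bounds (-inf, +inf): OK
  at node 24 with bounds (-inf, 28): OK
  at node 16 with bounds (-inf, 24): OK
  at node 8 with bounds (-inf, 16): OK
  at node 2 with bounds (-inf, 8): OK
  at node 1 with bounds (-inf, 2): OK
  at node 27 with bounds (24, 28): OK
  at node 30 with bounds (28, +inf): OK
  at node 36 with bounds (30, +inf): OK
  at node 45 with bounds (36, +inf): OK
No violation found at any node.
Result: Valid BST


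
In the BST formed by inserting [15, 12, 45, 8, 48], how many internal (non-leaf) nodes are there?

Tree built from: [15, 12, 45, 8, 48]
Tree (level-order array): [15, 12, 45, 8, None, None, 48]
Rule: An internal node has at least one child.
Per-node child counts:
  node 15: 2 child(ren)
  node 12: 1 child(ren)
  node 8: 0 child(ren)
  node 45: 1 child(ren)
  node 48: 0 child(ren)
Matching nodes: [15, 12, 45]
Count of internal (non-leaf) nodes: 3


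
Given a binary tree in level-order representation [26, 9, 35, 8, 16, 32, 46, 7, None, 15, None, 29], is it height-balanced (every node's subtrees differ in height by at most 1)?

Tree (level-order array): [26, 9, 35, 8, 16, 32, 46, 7, None, 15, None, 29]
Definition: a tree is height-balanced if, at every node, |h(left) - h(right)| <= 1 (empty subtree has height -1).
Bottom-up per-node check:
  node 7: h_left=-1, h_right=-1, diff=0 [OK], height=0
  node 8: h_left=0, h_right=-1, diff=1 [OK], height=1
  node 15: h_left=-1, h_right=-1, diff=0 [OK], height=0
  node 16: h_left=0, h_right=-1, diff=1 [OK], height=1
  node 9: h_left=1, h_right=1, diff=0 [OK], height=2
  node 29: h_left=-1, h_right=-1, diff=0 [OK], height=0
  node 32: h_left=0, h_right=-1, diff=1 [OK], height=1
  node 46: h_left=-1, h_right=-1, diff=0 [OK], height=0
  node 35: h_left=1, h_right=0, diff=1 [OK], height=2
  node 26: h_left=2, h_right=2, diff=0 [OK], height=3
All nodes satisfy the balance condition.
Result: Balanced


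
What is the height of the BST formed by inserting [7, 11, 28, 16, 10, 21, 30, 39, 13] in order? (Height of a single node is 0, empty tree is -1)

Insertion order: [7, 11, 28, 16, 10, 21, 30, 39, 13]
Tree (level-order array): [7, None, 11, 10, 28, None, None, 16, 30, 13, 21, None, 39]
Compute height bottom-up (empty subtree = -1):
  height(10) = 1 + max(-1, -1) = 0
  height(13) = 1 + max(-1, -1) = 0
  height(21) = 1 + max(-1, -1) = 0
  height(16) = 1 + max(0, 0) = 1
  height(39) = 1 + max(-1, -1) = 0
  height(30) = 1 + max(-1, 0) = 1
  height(28) = 1 + max(1, 1) = 2
  height(11) = 1 + max(0, 2) = 3
  height(7) = 1 + max(-1, 3) = 4
Height = 4


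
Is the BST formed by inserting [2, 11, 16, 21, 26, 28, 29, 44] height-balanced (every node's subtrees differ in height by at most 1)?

Tree (level-order array): [2, None, 11, None, 16, None, 21, None, 26, None, 28, None, 29, None, 44]
Definition: a tree is height-balanced if, at every node, |h(left) - h(right)| <= 1 (empty subtree has height -1).
Bottom-up per-node check:
  node 44: h_left=-1, h_right=-1, diff=0 [OK], height=0
  node 29: h_left=-1, h_right=0, diff=1 [OK], height=1
  node 28: h_left=-1, h_right=1, diff=2 [FAIL (|-1-1|=2 > 1)], height=2
  node 26: h_left=-1, h_right=2, diff=3 [FAIL (|-1-2|=3 > 1)], height=3
  node 21: h_left=-1, h_right=3, diff=4 [FAIL (|-1-3|=4 > 1)], height=4
  node 16: h_left=-1, h_right=4, diff=5 [FAIL (|-1-4|=5 > 1)], height=5
  node 11: h_left=-1, h_right=5, diff=6 [FAIL (|-1-5|=6 > 1)], height=6
  node 2: h_left=-1, h_right=6, diff=7 [FAIL (|-1-6|=7 > 1)], height=7
Node 28 violates the condition: |-1 - 1| = 2 > 1.
Result: Not balanced


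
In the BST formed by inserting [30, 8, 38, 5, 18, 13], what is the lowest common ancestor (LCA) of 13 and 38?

Tree insertion order: [30, 8, 38, 5, 18, 13]
Tree (level-order array): [30, 8, 38, 5, 18, None, None, None, None, 13]
In a BST, the LCA of p=13, q=38 is the first node v on the
root-to-leaf path with p <= v <= q (go left if both < v, right if both > v).
Walk from root:
  at 30: 13 <= 30 <= 38, this is the LCA
LCA = 30


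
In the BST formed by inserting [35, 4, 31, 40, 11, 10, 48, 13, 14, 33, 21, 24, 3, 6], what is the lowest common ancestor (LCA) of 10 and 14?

Tree insertion order: [35, 4, 31, 40, 11, 10, 48, 13, 14, 33, 21, 24, 3, 6]
Tree (level-order array): [35, 4, 40, 3, 31, None, 48, None, None, 11, 33, None, None, 10, 13, None, None, 6, None, None, 14, None, None, None, 21, None, 24]
In a BST, the LCA of p=10, q=14 is the first node v on the
root-to-leaf path with p <= v <= q (go left if both < v, right if both > v).
Walk from root:
  at 35: both 10 and 14 < 35, go left
  at 4: both 10 and 14 > 4, go right
  at 31: both 10 and 14 < 31, go left
  at 11: 10 <= 11 <= 14, this is the LCA
LCA = 11


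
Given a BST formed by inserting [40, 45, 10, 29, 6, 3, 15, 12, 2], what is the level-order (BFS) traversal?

Tree insertion order: [40, 45, 10, 29, 6, 3, 15, 12, 2]
Tree (level-order array): [40, 10, 45, 6, 29, None, None, 3, None, 15, None, 2, None, 12]
BFS from the root, enqueuing left then right child of each popped node:
  queue [40] -> pop 40, enqueue [10, 45], visited so far: [40]
  queue [10, 45] -> pop 10, enqueue [6, 29], visited so far: [40, 10]
  queue [45, 6, 29] -> pop 45, enqueue [none], visited so far: [40, 10, 45]
  queue [6, 29] -> pop 6, enqueue [3], visited so far: [40, 10, 45, 6]
  queue [29, 3] -> pop 29, enqueue [15], visited so far: [40, 10, 45, 6, 29]
  queue [3, 15] -> pop 3, enqueue [2], visited so far: [40, 10, 45, 6, 29, 3]
  queue [15, 2] -> pop 15, enqueue [12], visited so far: [40, 10, 45, 6, 29, 3, 15]
  queue [2, 12] -> pop 2, enqueue [none], visited so far: [40, 10, 45, 6, 29, 3, 15, 2]
  queue [12] -> pop 12, enqueue [none], visited so far: [40, 10, 45, 6, 29, 3, 15, 2, 12]
Result: [40, 10, 45, 6, 29, 3, 15, 2, 12]


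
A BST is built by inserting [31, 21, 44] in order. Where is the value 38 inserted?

Starting tree (level order): [31, 21, 44]
Insertion path: 31 -> 44
Result: insert 38 as left child of 44
Final tree (level order): [31, 21, 44, None, None, 38]


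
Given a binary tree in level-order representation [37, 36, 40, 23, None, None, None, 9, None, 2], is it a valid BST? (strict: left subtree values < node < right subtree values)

Level-order array: [37, 36, 40, 23, None, None, None, 9, None, 2]
Validate using subtree bounds (lo, hi): at each node, require lo < value < hi,
then recurse left with hi=value and right with lo=value.
Preorder trace (stopping at first violation):
  at node 37 with bounds (-inf, +inf): OK
  at node 36 with bounds (-inf, 37): OK
  at node 23 with bounds (-inf, 36): OK
  at node 9 with bounds (-inf, 23): OK
  at node 2 with bounds (-inf, 9): OK
  at node 40 with bounds (37, +inf): OK
No violation found at any node.
Result: Valid BST


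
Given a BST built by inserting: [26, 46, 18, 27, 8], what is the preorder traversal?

Tree insertion order: [26, 46, 18, 27, 8]
Tree (level-order array): [26, 18, 46, 8, None, 27]
Preorder traversal: [26, 18, 8, 46, 27]


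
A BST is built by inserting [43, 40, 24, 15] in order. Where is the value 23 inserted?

Starting tree (level order): [43, 40, None, 24, None, 15]
Insertion path: 43 -> 40 -> 24 -> 15
Result: insert 23 as right child of 15
Final tree (level order): [43, 40, None, 24, None, 15, None, None, 23]


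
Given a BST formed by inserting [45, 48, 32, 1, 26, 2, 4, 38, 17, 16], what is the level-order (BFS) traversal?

Tree insertion order: [45, 48, 32, 1, 26, 2, 4, 38, 17, 16]
Tree (level-order array): [45, 32, 48, 1, 38, None, None, None, 26, None, None, 2, None, None, 4, None, 17, 16]
BFS from the root, enqueuing left then right child of each popped node:
  queue [45] -> pop 45, enqueue [32, 48], visited so far: [45]
  queue [32, 48] -> pop 32, enqueue [1, 38], visited so far: [45, 32]
  queue [48, 1, 38] -> pop 48, enqueue [none], visited so far: [45, 32, 48]
  queue [1, 38] -> pop 1, enqueue [26], visited so far: [45, 32, 48, 1]
  queue [38, 26] -> pop 38, enqueue [none], visited so far: [45, 32, 48, 1, 38]
  queue [26] -> pop 26, enqueue [2], visited so far: [45, 32, 48, 1, 38, 26]
  queue [2] -> pop 2, enqueue [4], visited so far: [45, 32, 48, 1, 38, 26, 2]
  queue [4] -> pop 4, enqueue [17], visited so far: [45, 32, 48, 1, 38, 26, 2, 4]
  queue [17] -> pop 17, enqueue [16], visited so far: [45, 32, 48, 1, 38, 26, 2, 4, 17]
  queue [16] -> pop 16, enqueue [none], visited so far: [45, 32, 48, 1, 38, 26, 2, 4, 17, 16]
Result: [45, 32, 48, 1, 38, 26, 2, 4, 17, 16]


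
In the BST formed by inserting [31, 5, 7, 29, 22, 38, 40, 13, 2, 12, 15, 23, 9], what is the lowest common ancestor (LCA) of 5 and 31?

Tree insertion order: [31, 5, 7, 29, 22, 38, 40, 13, 2, 12, 15, 23, 9]
Tree (level-order array): [31, 5, 38, 2, 7, None, 40, None, None, None, 29, None, None, 22, None, 13, 23, 12, 15, None, None, 9]
In a BST, the LCA of p=5, q=31 is the first node v on the
root-to-leaf path with p <= v <= q (go left if both < v, right if both > v).
Walk from root:
  at 31: 5 <= 31 <= 31, this is the LCA
LCA = 31


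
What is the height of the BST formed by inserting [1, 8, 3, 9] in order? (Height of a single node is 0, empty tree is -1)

Insertion order: [1, 8, 3, 9]
Tree (level-order array): [1, None, 8, 3, 9]
Compute height bottom-up (empty subtree = -1):
  height(3) = 1 + max(-1, -1) = 0
  height(9) = 1 + max(-1, -1) = 0
  height(8) = 1 + max(0, 0) = 1
  height(1) = 1 + max(-1, 1) = 2
Height = 2


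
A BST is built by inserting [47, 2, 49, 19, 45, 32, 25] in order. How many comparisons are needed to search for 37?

Search path for 37: 47 -> 2 -> 19 -> 45 -> 32
Found: False
Comparisons: 5


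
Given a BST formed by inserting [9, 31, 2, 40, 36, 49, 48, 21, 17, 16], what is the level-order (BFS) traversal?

Tree insertion order: [9, 31, 2, 40, 36, 49, 48, 21, 17, 16]
Tree (level-order array): [9, 2, 31, None, None, 21, 40, 17, None, 36, 49, 16, None, None, None, 48]
BFS from the root, enqueuing left then right child of each popped node:
  queue [9] -> pop 9, enqueue [2, 31], visited so far: [9]
  queue [2, 31] -> pop 2, enqueue [none], visited so far: [9, 2]
  queue [31] -> pop 31, enqueue [21, 40], visited so far: [9, 2, 31]
  queue [21, 40] -> pop 21, enqueue [17], visited so far: [9, 2, 31, 21]
  queue [40, 17] -> pop 40, enqueue [36, 49], visited so far: [9, 2, 31, 21, 40]
  queue [17, 36, 49] -> pop 17, enqueue [16], visited so far: [9, 2, 31, 21, 40, 17]
  queue [36, 49, 16] -> pop 36, enqueue [none], visited so far: [9, 2, 31, 21, 40, 17, 36]
  queue [49, 16] -> pop 49, enqueue [48], visited so far: [9, 2, 31, 21, 40, 17, 36, 49]
  queue [16, 48] -> pop 16, enqueue [none], visited so far: [9, 2, 31, 21, 40, 17, 36, 49, 16]
  queue [48] -> pop 48, enqueue [none], visited so far: [9, 2, 31, 21, 40, 17, 36, 49, 16, 48]
Result: [9, 2, 31, 21, 40, 17, 36, 49, 16, 48]


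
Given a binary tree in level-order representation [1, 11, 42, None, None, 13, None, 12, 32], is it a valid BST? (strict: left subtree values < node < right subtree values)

Level-order array: [1, 11, 42, None, None, 13, None, 12, 32]
Validate using subtree bounds (lo, hi): at each node, require lo < value < hi,
then recurse left with hi=value and right with lo=value.
Preorder trace (stopping at first violation):
  at node 1 with bounds (-inf, +inf): OK
  at node 11 with bounds (-inf, 1): VIOLATION
Node 11 violates its bound: not (-inf < 11 < 1).
Result: Not a valid BST


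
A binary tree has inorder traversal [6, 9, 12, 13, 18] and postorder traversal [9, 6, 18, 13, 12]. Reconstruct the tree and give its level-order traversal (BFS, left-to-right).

Inorder:   [6, 9, 12, 13, 18]
Postorder: [9, 6, 18, 13, 12]
Algorithm: postorder visits root last, so walk postorder right-to-left;
each value is the root of the current inorder slice — split it at that
value, recurse on the right subtree first, then the left.
Recursive splits:
  root=12; inorder splits into left=[6, 9], right=[13, 18]
  root=13; inorder splits into left=[], right=[18]
  root=18; inorder splits into left=[], right=[]
  root=6; inorder splits into left=[], right=[9]
  root=9; inorder splits into left=[], right=[]
Reconstructed level-order: [12, 6, 13, 9, 18]


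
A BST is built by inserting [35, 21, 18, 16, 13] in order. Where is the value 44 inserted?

Starting tree (level order): [35, 21, None, 18, None, 16, None, 13]
Insertion path: 35
Result: insert 44 as right child of 35
Final tree (level order): [35, 21, 44, 18, None, None, None, 16, None, 13]


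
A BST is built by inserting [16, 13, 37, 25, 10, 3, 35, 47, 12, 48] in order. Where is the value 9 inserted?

Starting tree (level order): [16, 13, 37, 10, None, 25, 47, 3, 12, None, 35, None, 48]
Insertion path: 16 -> 13 -> 10 -> 3
Result: insert 9 as right child of 3
Final tree (level order): [16, 13, 37, 10, None, 25, 47, 3, 12, None, 35, None, 48, None, 9]


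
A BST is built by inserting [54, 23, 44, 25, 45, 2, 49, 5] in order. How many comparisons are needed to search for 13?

Search path for 13: 54 -> 23 -> 2 -> 5
Found: False
Comparisons: 4


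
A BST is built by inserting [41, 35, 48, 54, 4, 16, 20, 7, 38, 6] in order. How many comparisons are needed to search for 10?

Search path for 10: 41 -> 35 -> 4 -> 16 -> 7
Found: False
Comparisons: 5


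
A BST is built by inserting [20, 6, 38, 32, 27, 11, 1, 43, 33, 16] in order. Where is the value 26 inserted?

Starting tree (level order): [20, 6, 38, 1, 11, 32, 43, None, None, None, 16, 27, 33]
Insertion path: 20 -> 38 -> 32 -> 27
Result: insert 26 as left child of 27
Final tree (level order): [20, 6, 38, 1, 11, 32, 43, None, None, None, 16, 27, 33, None, None, None, None, 26]


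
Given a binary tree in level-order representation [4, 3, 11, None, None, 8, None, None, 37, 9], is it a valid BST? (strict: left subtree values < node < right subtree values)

Level-order array: [4, 3, 11, None, None, 8, None, None, 37, 9]
Validate using subtree bounds (lo, hi): at each node, require lo < value < hi,
then recurse left with hi=value and right with lo=value.
Preorder trace (stopping at first violation):
  at node 4 with bounds (-inf, +inf): OK
  at node 3 with bounds (-inf, 4): OK
  at node 11 with bounds (4, +inf): OK
  at node 8 with bounds (4, 11): OK
  at node 37 with bounds (8, 11): VIOLATION
Node 37 violates its bound: not (8 < 37 < 11).
Result: Not a valid BST


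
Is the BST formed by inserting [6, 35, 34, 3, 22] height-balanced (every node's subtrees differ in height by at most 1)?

Tree (level-order array): [6, 3, 35, None, None, 34, None, 22]
Definition: a tree is height-balanced if, at every node, |h(left) - h(right)| <= 1 (empty subtree has height -1).
Bottom-up per-node check:
  node 3: h_left=-1, h_right=-1, diff=0 [OK], height=0
  node 22: h_left=-1, h_right=-1, diff=0 [OK], height=0
  node 34: h_left=0, h_right=-1, diff=1 [OK], height=1
  node 35: h_left=1, h_right=-1, diff=2 [FAIL (|1--1|=2 > 1)], height=2
  node 6: h_left=0, h_right=2, diff=2 [FAIL (|0-2|=2 > 1)], height=3
Node 35 violates the condition: |1 - -1| = 2 > 1.
Result: Not balanced


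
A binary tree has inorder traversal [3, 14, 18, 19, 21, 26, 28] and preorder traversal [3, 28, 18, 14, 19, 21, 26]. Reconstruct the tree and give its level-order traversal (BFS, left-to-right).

Inorder:  [3, 14, 18, 19, 21, 26, 28]
Preorder: [3, 28, 18, 14, 19, 21, 26]
Algorithm: preorder visits root first, so consume preorder in order;
for each root, split the current inorder slice at that value into
left-subtree inorder and right-subtree inorder, then recurse.
Recursive splits:
  root=3; inorder splits into left=[], right=[14, 18, 19, 21, 26, 28]
  root=28; inorder splits into left=[14, 18, 19, 21, 26], right=[]
  root=18; inorder splits into left=[14], right=[19, 21, 26]
  root=14; inorder splits into left=[], right=[]
  root=19; inorder splits into left=[], right=[21, 26]
  root=21; inorder splits into left=[], right=[26]
  root=26; inorder splits into left=[], right=[]
Reconstructed level-order: [3, 28, 18, 14, 19, 21, 26]


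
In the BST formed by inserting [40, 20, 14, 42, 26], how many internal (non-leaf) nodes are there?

Tree built from: [40, 20, 14, 42, 26]
Tree (level-order array): [40, 20, 42, 14, 26]
Rule: An internal node has at least one child.
Per-node child counts:
  node 40: 2 child(ren)
  node 20: 2 child(ren)
  node 14: 0 child(ren)
  node 26: 0 child(ren)
  node 42: 0 child(ren)
Matching nodes: [40, 20]
Count of internal (non-leaf) nodes: 2


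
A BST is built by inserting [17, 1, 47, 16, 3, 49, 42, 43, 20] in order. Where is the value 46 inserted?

Starting tree (level order): [17, 1, 47, None, 16, 42, 49, 3, None, 20, 43]
Insertion path: 17 -> 47 -> 42 -> 43
Result: insert 46 as right child of 43
Final tree (level order): [17, 1, 47, None, 16, 42, 49, 3, None, 20, 43, None, None, None, None, None, None, None, 46]


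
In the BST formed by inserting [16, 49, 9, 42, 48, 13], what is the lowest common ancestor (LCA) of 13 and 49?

Tree insertion order: [16, 49, 9, 42, 48, 13]
Tree (level-order array): [16, 9, 49, None, 13, 42, None, None, None, None, 48]
In a BST, the LCA of p=13, q=49 is the first node v on the
root-to-leaf path with p <= v <= q (go left if both < v, right if both > v).
Walk from root:
  at 16: 13 <= 16 <= 49, this is the LCA
LCA = 16


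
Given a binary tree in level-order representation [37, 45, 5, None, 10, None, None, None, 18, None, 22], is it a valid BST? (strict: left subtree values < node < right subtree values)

Level-order array: [37, 45, 5, None, 10, None, None, None, 18, None, 22]
Validate using subtree bounds (lo, hi): at each node, require lo < value < hi,
then recurse left with hi=value and right with lo=value.
Preorder trace (stopping at first violation):
  at node 37 with bounds (-inf, +inf): OK
  at node 45 with bounds (-inf, 37): VIOLATION
Node 45 violates its bound: not (-inf < 45 < 37).
Result: Not a valid BST


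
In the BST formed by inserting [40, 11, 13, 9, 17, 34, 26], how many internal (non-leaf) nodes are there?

Tree built from: [40, 11, 13, 9, 17, 34, 26]
Tree (level-order array): [40, 11, None, 9, 13, None, None, None, 17, None, 34, 26]
Rule: An internal node has at least one child.
Per-node child counts:
  node 40: 1 child(ren)
  node 11: 2 child(ren)
  node 9: 0 child(ren)
  node 13: 1 child(ren)
  node 17: 1 child(ren)
  node 34: 1 child(ren)
  node 26: 0 child(ren)
Matching nodes: [40, 11, 13, 17, 34]
Count of internal (non-leaf) nodes: 5


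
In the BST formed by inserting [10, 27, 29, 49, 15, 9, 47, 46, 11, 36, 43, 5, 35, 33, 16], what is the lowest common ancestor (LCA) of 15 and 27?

Tree insertion order: [10, 27, 29, 49, 15, 9, 47, 46, 11, 36, 43, 5, 35, 33, 16]
Tree (level-order array): [10, 9, 27, 5, None, 15, 29, None, None, 11, 16, None, 49, None, None, None, None, 47, None, 46, None, 36, None, 35, 43, 33]
In a BST, the LCA of p=15, q=27 is the first node v on the
root-to-leaf path with p <= v <= q (go left if both < v, right if both > v).
Walk from root:
  at 10: both 15 and 27 > 10, go right
  at 27: 15 <= 27 <= 27, this is the LCA
LCA = 27


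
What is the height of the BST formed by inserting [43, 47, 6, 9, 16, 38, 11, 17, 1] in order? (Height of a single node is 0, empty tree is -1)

Insertion order: [43, 47, 6, 9, 16, 38, 11, 17, 1]
Tree (level-order array): [43, 6, 47, 1, 9, None, None, None, None, None, 16, 11, 38, None, None, 17]
Compute height bottom-up (empty subtree = -1):
  height(1) = 1 + max(-1, -1) = 0
  height(11) = 1 + max(-1, -1) = 0
  height(17) = 1 + max(-1, -1) = 0
  height(38) = 1 + max(0, -1) = 1
  height(16) = 1 + max(0, 1) = 2
  height(9) = 1 + max(-1, 2) = 3
  height(6) = 1 + max(0, 3) = 4
  height(47) = 1 + max(-1, -1) = 0
  height(43) = 1 + max(4, 0) = 5
Height = 5


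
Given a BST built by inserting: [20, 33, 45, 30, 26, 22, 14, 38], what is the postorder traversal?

Tree insertion order: [20, 33, 45, 30, 26, 22, 14, 38]
Tree (level-order array): [20, 14, 33, None, None, 30, 45, 26, None, 38, None, 22]
Postorder traversal: [14, 22, 26, 30, 38, 45, 33, 20]


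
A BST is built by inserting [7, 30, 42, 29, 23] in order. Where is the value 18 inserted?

Starting tree (level order): [7, None, 30, 29, 42, 23]
Insertion path: 7 -> 30 -> 29 -> 23
Result: insert 18 as left child of 23
Final tree (level order): [7, None, 30, 29, 42, 23, None, None, None, 18]


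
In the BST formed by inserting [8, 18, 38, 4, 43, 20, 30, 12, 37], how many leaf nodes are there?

Tree built from: [8, 18, 38, 4, 43, 20, 30, 12, 37]
Tree (level-order array): [8, 4, 18, None, None, 12, 38, None, None, 20, 43, None, 30, None, None, None, 37]
Rule: A leaf has 0 children.
Per-node child counts:
  node 8: 2 child(ren)
  node 4: 0 child(ren)
  node 18: 2 child(ren)
  node 12: 0 child(ren)
  node 38: 2 child(ren)
  node 20: 1 child(ren)
  node 30: 1 child(ren)
  node 37: 0 child(ren)
  node 43: 0 child(ren)
Matching nodes: [4, 12, 37, 43]
Count of leaf nodes: 4


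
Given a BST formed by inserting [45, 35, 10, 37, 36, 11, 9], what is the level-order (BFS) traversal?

Tree insertion order: [45, 35, 10, 37, 36, 11, 9]
Tree (level-order array): [45, 35, None, 10, 37, 9, 11, 36]
BFS from the root, enqueuing left then right child of each popped node:
  queue [45] -> pop 45, enqueue [35], visited so far: [45]
  queue [35] -> pop 35, enqueue [10, 37], visited so far: [45, 35]
  queue [10, 37] -> pop 10, enqueue [9, 11], visited so far: [45, 35, 10]
  queue [37, 9, 11] -> pop 37, enqueue [36], visited so far: [45, 35, 10, 37]
  queue [9, 11, 36] -> pop 9, enqueue [none], visited so far: [45, 35, 10, 37, 9]
  queue [11, 36] -> pop 11, enqueue [none], visited so far: [45, 35, 10, 37, 9, 11]
  queue [36] -> pop 36, enqueue [none], visited so far: [45, 35, 10, 37, 9, 11, 36]
Result: [45, 35, 10, 37, 9, 11, 36]


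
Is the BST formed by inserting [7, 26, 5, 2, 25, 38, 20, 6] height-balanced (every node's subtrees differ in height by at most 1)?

Tree (level-order array): [7, 5, 26, 2, 6, 25, 38, None, None, None, None, 20]
Definition: a tree is height-balanced if, at every node, |h(left) - h(right)| <= 1 (empty subtree has height -1).
Bottom-up per-node check:
  node 2: h_left=-1, h_right=-1, diff=0 [OK], height=0
  node 6: h_left=-1, h_right=-1, diff=0 [OK], height=0
  node 5: h_left=0, h_right=0, diff=0 [OK], height=1
  node 20: h_left=-1, h_right=-1, diff=0 [OK], height=0
  node 25: h_left=0, h_right=-1, diff=1 [OK], height=1
  node 38: h_left=-1, h_right=-1, diff=0 [OK], height=0
  node 26: h_left=1, h_right=0, diff=1 [OK], height=2
  node 7: h_left=1, h_right=2, diff=1 [OK], height=3
All nodes satisfy the balance condition.
Result: Balanced


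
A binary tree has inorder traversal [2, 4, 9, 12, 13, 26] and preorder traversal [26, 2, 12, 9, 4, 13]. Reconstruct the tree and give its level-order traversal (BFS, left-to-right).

Inorder:  [2, 4, 9, 12, 13, 26]
Preorder: [26, 2, 12, 9, 4, 13]
Algorithm: preorder visits root first, so consume preorder in order;
for each root, split the current inorder slice at that value into
left-subtree inorder and right-subtree inorder, then recurse.
Recursive splits:
  root=26; inorder splits into left=[2, 4, 9, 12, 13], right=[]
  root=2; inorder splits into left=[], right=[4, 9, 12, 13]
  root=12; inorder splits into left=[4, 9], right=[13]
  root=9; inorder splits into left=[4], right=[]
  root=4; inorder splits into left=[], right=[]
  root=13; inorder splits into left=[], right=[]
Reconstructed level-order: [26, 2, 12, 9, 13, 4]


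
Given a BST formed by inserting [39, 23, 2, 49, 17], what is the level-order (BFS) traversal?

Tree insertion order: [39, 23, 2, 49, 17]
Tree (level-order array): [39, 23, 49, 2, None, None, None, None, 17]
BFS from the root, enqueuing left then right child of each popped node:
  queue [39] -> pop 39, enqueue [23, 49], visited so far: [39]
  queue [23, 49] -> pop 23, enqueue [2], visited so far: [39, 23]
  queue [49, 2] -> pop 49, enqueue [none], visited so far: [39, 23, 49]
  queue [2] -> pop 2, enqueue [17], visited so far: [39, 23, 49, 2]
  queue [17] -> pop 17, enqueue [none], visited so far: [39, 23, 49, 2, 17]
Result: [39, 23, 49, 2, 17]
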